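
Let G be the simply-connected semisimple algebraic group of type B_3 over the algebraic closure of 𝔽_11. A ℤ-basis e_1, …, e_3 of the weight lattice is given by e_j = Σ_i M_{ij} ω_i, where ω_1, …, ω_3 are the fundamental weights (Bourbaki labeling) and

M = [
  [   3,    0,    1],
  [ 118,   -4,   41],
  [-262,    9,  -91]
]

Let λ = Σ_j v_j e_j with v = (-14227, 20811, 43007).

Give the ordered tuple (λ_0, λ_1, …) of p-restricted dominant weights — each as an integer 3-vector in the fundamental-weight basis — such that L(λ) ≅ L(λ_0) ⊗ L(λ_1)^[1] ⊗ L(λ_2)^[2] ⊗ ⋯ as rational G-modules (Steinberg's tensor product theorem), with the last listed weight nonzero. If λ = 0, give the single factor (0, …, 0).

((7, 3, 3), (7, 4, 4), (2, 10, 9))

Compute c_i = Σ_j M_{ij} v_j with v = (-14227, 20811, 43007):
  c_1 = (3)·(-14227) + (0)·(20811) + (1)·(43007) = 326
  c_2 = (118)·(-14227) + (-4)·(20811) + (41)·(43007) = 1257
  c_3 = (-262)·(-14227) + (9)·(20811) + (-91)·(43007) = 1136
Expand coordinatewise in base 11:
  c_1 = 326 = 7·11^0 + 7·11^1 + 2·11^2
  c_2 = 1257 = 3·11^0 + 4·11^1 + 10·11^2
  c_3 = 1136 = 3·11^0 + 4·11^1 + 9·11^2
p-restricted factor λ_0 = (7, 3, 3)
p-restricted factor λ_1 = (7, 4, 4)
p-restricted factor λ_2 = (2, 10, 9)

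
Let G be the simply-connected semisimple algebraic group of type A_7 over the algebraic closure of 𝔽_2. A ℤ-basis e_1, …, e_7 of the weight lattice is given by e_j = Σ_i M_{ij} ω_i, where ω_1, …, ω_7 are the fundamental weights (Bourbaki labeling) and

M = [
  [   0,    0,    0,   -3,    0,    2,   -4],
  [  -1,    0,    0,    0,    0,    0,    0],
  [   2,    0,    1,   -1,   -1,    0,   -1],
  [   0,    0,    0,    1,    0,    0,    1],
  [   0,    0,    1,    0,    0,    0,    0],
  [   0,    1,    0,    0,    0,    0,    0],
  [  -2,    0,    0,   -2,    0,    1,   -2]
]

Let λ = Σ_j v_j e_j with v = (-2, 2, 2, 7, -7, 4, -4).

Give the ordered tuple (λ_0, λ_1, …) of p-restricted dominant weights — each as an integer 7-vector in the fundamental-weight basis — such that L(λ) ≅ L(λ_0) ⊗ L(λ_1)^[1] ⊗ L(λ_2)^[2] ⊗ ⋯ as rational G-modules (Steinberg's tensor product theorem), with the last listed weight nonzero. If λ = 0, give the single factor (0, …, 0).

((1, 0, 0, 1, 0, 0, 0), (1, 1, 1, 1, 1, 1, 1))

Compute c_i = Σ_j M_{ij} v_j with v = (-2, 2, 2, 7, -7, 4, -4):
  c_1 = (0)·(-2) + 0·2 + 0·2 + (-3)·(7) + (0)·(-7) + 2·4 + (-4)·(-4) = 3
  c_2 = (-1)·(-2) + 0·2 + 0·2 + 0·7 + (0)·(-7) + 0·4 + (0)·(-4) = 2
  c_3 = (2)·(-2) + 0·2 + 1·2 + (-1)·(7) + (-1)·(-7) + 0·4 + (-1)·(-4) = 2
  c_4 = (0)·(-2) + 0·2 + 0·2 + 1·7 + (0)·(-7) + 0·4 + (1)·(-4) = 3
  c_5 = (0)·(-2) + 0·2 + 1·2 + 0·7 + (0)·(-7) + 0·4 + (0)·(-4) = 2
  c_6 = (0)·(-2) + 1·2 + 0·2 + 0·7 + (0)·(-7) + 0·4 + (0)·(-4) = 2
  c_7 = (-2)·(-2) + 0·2 + 0·2 + (-2)·(7) + (0)·(-7) + 1·4 + (-2)·(-4) = 2
p = 2; digits c_i = Σ_j d_{ij}·2^j, 0 ≤ d_{ij} < 2:
  c_1 = 3 = 1·2^0 + 1·2^1
  c_2 = 2 = 0·2^0 + 1·2^1
  c_3 = 2 = 0·2^0 + 1·2^1
  c_4 = 3 = 1·2^0 + 1·2^1
  c_5 = 2 = 0·2^0 + 1·2^1
  c_6 = 2 = 0·2^0 + 1·2^1
  c_7 = 2 = 0·2^0 + 1·2^1
Factor λ_0 = (1, 0, 0, 1, 0, 0, 0)
Factor λ_1 = (1, 1, 1, 1, 1, 1, 1)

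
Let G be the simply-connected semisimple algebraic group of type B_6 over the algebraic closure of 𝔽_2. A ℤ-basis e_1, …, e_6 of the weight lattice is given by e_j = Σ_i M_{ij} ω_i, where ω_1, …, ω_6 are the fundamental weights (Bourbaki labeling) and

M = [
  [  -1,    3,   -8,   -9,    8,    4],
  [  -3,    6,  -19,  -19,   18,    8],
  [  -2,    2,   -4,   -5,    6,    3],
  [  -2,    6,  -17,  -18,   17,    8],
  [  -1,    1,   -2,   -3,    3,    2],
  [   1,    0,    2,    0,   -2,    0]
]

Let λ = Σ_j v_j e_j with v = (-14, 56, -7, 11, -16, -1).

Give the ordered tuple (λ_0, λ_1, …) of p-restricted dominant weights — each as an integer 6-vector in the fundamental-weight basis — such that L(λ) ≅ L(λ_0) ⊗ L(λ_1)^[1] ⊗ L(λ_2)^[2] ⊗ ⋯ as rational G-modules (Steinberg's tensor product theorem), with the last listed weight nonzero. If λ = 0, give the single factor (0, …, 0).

((1, 0, 0, 1, 1, 0), (1, 1, 1, 0, 0, 0), (1, 1, 1, 1, 0, 1), (0, 0, 1, 0, 0, 0))

Change of basis e → ω: c = M·v where v = (-14, 56, -7, 11, -16, -1):
  c_1 = (-1)·(-14) + 3·56 + (-8)·(-7) + (-9)·(11) + (8)·(-16) + (4)·(-1) = 7
  c_2 = (-3)·(-14) + 6·56 + (-19)·(-7) + (-19)·(11) + (18)·(-16) + (8)·(-1) = 6
  c_3 = (-2)·(-14) + 2·56 + (-4)·(-7) + (-5)·(11) + (6)·(-16) + (3)·(-1) = 14
  c_4 = (-2)·(-14) + 6·56 + (-17)·(-7) + (-18)·(11) + (17)·(-16) + (8)·(-1) = 5
  c_5 = (-1)·(-14) + 1·56 + (-2)·(-7) + (-3)·(11) + (3)·(-16) + (2)·(-1) = 1
  c_6 = (1)·(-14) + 0·56 + (2)·(-7) + 0·11 + (-2)·(-16) + (0)·(-1) = 4
Writing each c_i in base p = 2:
  c_1 = 7 = 1·2^0 + 1·2^1 + 1·2^2
  c_2 = 6 = 0·2^0 + 1·2^1 + 1·2^2
  c_3 = 14 = 0·2^0 + 1·2^1 + 1·2^2 + 1·2^3
  c_4 = 5 = 1·2^0 + 0·2^1 + 1·2^2
  c_5 = 1 = 1·2^0
  c_6 = 4 = 0·2^0 + 0·2^1 + 1·2^2
λ_0 = (1, 0, 0, 1, 1, 0)
λ_1 = (1, 1, 1, 0, 0, 0)
λ_2 = (1, 1, 1, 1, 0, 1)
λ_3 = (0, 0, 1, 0, 0, 0)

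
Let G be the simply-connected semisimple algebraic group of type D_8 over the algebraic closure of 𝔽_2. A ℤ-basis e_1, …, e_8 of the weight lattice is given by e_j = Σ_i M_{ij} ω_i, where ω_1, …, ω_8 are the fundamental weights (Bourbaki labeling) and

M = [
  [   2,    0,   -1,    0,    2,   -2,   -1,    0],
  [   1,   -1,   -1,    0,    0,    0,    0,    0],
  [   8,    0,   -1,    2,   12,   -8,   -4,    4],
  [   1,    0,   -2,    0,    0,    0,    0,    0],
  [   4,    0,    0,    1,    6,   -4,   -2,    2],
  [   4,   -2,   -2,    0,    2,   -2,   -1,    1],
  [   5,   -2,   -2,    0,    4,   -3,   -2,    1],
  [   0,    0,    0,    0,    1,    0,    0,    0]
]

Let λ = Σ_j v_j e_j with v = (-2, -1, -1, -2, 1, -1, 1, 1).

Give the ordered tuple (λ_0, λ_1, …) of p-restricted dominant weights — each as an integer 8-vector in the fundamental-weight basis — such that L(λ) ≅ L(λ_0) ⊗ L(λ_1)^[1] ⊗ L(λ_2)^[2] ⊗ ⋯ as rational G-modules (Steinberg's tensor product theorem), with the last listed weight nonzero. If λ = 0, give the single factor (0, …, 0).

Converting to the ω-basis (c_i = row i of M dotted with v = (-2, -1, -1, -2, 1, -1, 1, 1)):
  c_1 = (2)·(-2) + (0)·(-1) + (-1)·(-1) + (0)·(-2) + (2)·(1) + (-2)·(-1) + (-1)·(1) + (0)·(1) = 0
  c_2 = (1)·(-2) + (-1)·(-1) + (-1)·(-1) + (0)·(-2) + (0)·(1) + (0)·(-1) + (0)·(1) + (0)·(1) = 0
  c_3 = (8)·(-2) + (0)·(-1) + (-1)·(-1) + (2)·(-2) + (12)·(1) + (-8)·(-1) + (-4)·(1) + (4)·(1) = 1
  c_4 = (1)·(-2) + (0)·(-1) + (-2)·(-1) + (0)·(-2) + (0)·(1) + (0)·(-1) + (0)·(1) + (0)·(1) = 0
  c_5 = (4)·(-2) + (0)·(-1) + (0)·(-1) + (1)·(-2) + (6)·(1) + (-4)·(-1) + (-2)·(1) + (2)·(1) = 0
  c_6 = (4)·(-2) + (-2)·(-1) + (-2)·(-1) + (0)·(-2) + (2)·(1) + (-2)·(-1) + (-1)·(1) + (1)·(1) = 0
  c_7 = (5)·(-2) + (-2)·(-1) + (-2)·(-1) + (0)·(-2) + (4)·(1) + (-3)·(-1) + (-2)·(1) + (1)·(1) = 0
  c_8 = (0)·(-2) + (0)·(-1) + (0)·(-1) + (0)·(-2) + (1)·(1) + (0)·(-1) + (0)·(1) + (0)·(1) = 1
Writing each c_i in base p = 2:
  c_1 = 0
  c_2 = 0
  c_3 = 1 = 1·2^0
  c_4 = 0
  c_5 = 0
  c_6 = 0
  c_7 = 0
  c_8 = 1 = 1·2^0
λ_0 = (0, 0, 1, 0, 0, 0, 0, 1)

((0, 0, 1, 0, 0, 0, 0, 1),)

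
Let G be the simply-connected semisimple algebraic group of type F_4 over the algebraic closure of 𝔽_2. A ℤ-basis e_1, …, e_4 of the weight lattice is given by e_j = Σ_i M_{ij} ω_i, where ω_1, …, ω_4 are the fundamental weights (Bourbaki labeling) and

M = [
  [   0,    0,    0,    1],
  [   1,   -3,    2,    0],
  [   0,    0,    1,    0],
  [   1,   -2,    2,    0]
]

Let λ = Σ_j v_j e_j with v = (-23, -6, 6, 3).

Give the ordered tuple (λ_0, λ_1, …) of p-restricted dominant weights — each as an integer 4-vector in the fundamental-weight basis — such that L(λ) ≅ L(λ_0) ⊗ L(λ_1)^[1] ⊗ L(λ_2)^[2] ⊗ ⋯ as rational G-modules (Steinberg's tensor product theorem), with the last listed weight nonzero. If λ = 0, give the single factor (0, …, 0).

Converting to the ω-basis (c_i = row i of M dotted with v = (-23, -6, 6, 3)):
  c_1 = (0)·(-23) + (0)·(-6) + (0)·(6) + (1)·(3) = 3
  c_2 = (1)·(-23) + (-3)·(-6) + (2)·(6) + (0)·(3) = 7
  c_3 = (0)·(-23) + (0)·(-6) + (1)·(6) + (0)·(3) = 6
  c_4 = (1)·(-23) + (-2)·(-6) + (2)·(6) + (0)·(3) = 1
Base-2 expansion of each c_i:
  c_1 = 3 = 1·2^0 + 1·2^1
  c_2 = 7 = 1·2^0 + 1·2^1 + 1·2^2
  c_3 = 6 = 0·2^0 + 1·2^1 + 1·2^2
  c_4 = 1 = 1·2^0
λ_0 = (1, 1, 0, 1)
λ_1 = (1, 1, 1, 0)
λ_2 = (0, 1, 1, 0)

((1, 1, 0, 1), (1, 1, 1, 0), (0, 1, 1, 0))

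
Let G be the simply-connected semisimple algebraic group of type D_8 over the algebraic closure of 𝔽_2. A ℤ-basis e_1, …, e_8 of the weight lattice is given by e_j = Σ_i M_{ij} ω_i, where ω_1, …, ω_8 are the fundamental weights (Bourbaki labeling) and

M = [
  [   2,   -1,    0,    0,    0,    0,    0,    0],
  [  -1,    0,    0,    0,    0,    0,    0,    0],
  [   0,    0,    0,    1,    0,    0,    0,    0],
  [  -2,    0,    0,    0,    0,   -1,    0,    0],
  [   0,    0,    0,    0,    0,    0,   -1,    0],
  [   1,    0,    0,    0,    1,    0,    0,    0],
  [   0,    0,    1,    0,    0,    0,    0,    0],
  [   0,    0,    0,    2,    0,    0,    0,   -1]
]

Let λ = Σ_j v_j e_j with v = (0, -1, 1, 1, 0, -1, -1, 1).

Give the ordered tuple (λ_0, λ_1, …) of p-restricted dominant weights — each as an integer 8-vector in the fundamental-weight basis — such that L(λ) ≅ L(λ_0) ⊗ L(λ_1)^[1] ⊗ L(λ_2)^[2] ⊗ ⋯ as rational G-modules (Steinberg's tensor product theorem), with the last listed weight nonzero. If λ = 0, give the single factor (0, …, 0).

In the fundamental-weight basis, λ has coordinates c = M·v (v = (0, -1, 1, 1, 0, -1, -1, 1)):
  c_1 = 2*0 + -1*-1 + 0*1 + 0*1 + 0*0 + 0*-1 + 0*-1 + 0*1 = 1
  c_2 = -1*0 + 0*-1 + 0*1 + 0*1 + 0*0 + 0*-1 + 0*-1 + 0*1 = 0
  c_3 = 0*0 + 0*-1 + 0*1 + 1*1 + 0*0 + 0*-1 + 0*-1 + 0*1 = 1
  c_4 = -2*0 + 0*-1 + 0*1 + 0*1 + 0*0 + -1*-1 + 0*-1 + 0*1 = 1
  c_5 = 0*0 + 0*-1 + 0*1 + 0*1 + 0*0 + 0*-1 + -1*-1 + 0*1 = 1
  c_6 = 1*0 + 0*-1 + 0*1 + 0*1 + 1*0 + 0*-1 + 0*-1 + 0*1 = 0
  c_7 = 0*0 + 0*-1 + 1*1 + 0*1 + 0*0 + 0*-1 + 0*-1 + 0*1 = 1
  c_8 = 0*0 + 0*-1 + 0*1 + 2*1 + 0*0 + 0*-1 + 0*-1 + -1*1 = 1
Writing each c_i in base p = 2:
  c_1 = 1 = 1·2^0
  c_2 = 0
  c_3 = 1 = 1·2^0
  c_4 = 1 = 1·2^0
  c_5 = 1 = 1·2^0
  c_6 = 0
  c_7 = 1 = 1·2^0
  c_8 = 1 = 1·2^0
Factor λ_0 = (1, 0, 1, 1, 1, 0, 1, 1)

((1, 0, 1, 1, 1, 0, 1, 1),)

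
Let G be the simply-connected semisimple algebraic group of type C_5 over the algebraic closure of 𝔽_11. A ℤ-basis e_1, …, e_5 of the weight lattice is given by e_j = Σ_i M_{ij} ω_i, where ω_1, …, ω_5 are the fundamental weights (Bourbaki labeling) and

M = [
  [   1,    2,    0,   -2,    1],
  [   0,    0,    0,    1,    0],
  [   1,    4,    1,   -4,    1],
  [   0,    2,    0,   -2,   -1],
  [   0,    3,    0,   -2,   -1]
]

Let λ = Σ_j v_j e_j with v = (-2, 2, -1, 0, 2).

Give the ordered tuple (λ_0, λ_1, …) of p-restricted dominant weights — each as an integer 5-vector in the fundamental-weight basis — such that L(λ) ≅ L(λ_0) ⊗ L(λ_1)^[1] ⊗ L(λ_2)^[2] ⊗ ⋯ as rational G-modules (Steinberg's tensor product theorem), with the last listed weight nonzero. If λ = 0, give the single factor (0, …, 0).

((4, 0, 7, 2, 4),)

ω-coordinates c = M·v, v = (-2, 2, -1, 0, 2):
  c_1 = (1)·(-2) + (2)·(2) + (0)·(-1) + (-2)·(0) + (1)·(2) = 4
  c_2 = (0)·(-2) + (0)·(2) + (0)·(-1) + (1)·(0) + (0)·(2) = 0
  c_3 = (1)·(-2) + (4)·(2) + (1)·(-1) + (-4)·(0) + (1)·(2) = 7
  c_4 = (0)·(-2) + (2)·(2) + (0)·(-1) + (-2)·(0) + (-1)·(2) = 2
  c_5 = (0)·(-2) + (3)·(2) + (0)·(-1) + (-2)·(0) + (-1)·(2) = 4
p = 11; digits c_i = Σ_j d_{ij}·11^j, 0 ≤ d_{ij} < 11:
  c_1 = 4 = 4·11^0
  c_2 = 0
  c_3 = 7 = 7·11^0
  c_4 = 2 = 2·11^0
  c_5 = 4 = 4·11^0
p-restricted factor λ_0 = (4, 0, 7, 2, 4)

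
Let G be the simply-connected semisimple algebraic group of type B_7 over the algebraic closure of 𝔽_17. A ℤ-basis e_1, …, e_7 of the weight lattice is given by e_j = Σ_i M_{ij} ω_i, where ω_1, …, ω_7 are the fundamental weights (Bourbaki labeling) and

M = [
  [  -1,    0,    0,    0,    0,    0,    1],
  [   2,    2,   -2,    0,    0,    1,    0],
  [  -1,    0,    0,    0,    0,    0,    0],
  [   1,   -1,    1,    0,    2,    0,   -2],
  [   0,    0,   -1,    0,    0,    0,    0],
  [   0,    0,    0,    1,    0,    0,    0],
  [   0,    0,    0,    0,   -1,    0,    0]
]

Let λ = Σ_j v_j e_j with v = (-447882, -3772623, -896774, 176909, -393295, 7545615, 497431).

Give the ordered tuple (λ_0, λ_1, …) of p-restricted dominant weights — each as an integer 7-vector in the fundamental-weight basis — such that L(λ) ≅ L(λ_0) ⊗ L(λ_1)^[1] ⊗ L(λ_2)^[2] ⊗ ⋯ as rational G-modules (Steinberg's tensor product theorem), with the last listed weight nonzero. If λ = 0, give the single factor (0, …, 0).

((11, 9, 0, 5, 7, 7, 0), (16, 13, 13, 1, 0, 2, 15), (6, 13, 2, 10, 9, 0, 0), (5, 12, 6, 12, 12, 2, 12), (11, 10, 5, 7, 10, 2, 4))

Compute c_i = Σ_j M_{ij} v_j with v = (-447882, -3772623, -896774, 176909, -393295, 7545615, 497431):
  c_1 = (-1)·(-447882) + (0)·(-3772623) + (0)·(-896774) + 0·176909 + (0)·(-393295) + 0·7545615 + 1·497431 = 945313
  c_2 = (2)·(-447882) + (2)·(-3772623) + (-2)·(-896774) + 0·176909 + (0)·(-393295) + 1·7545615 + 0·497431 = 898153
  c_3 = (-1)·(-447882) + (0)·(-3772623) + (0)·(-896774) + 0·176909 + (0)·(-393295) + 0·7545615 + 0·497431 = 447882
  c_4 = (1)·(-447882) + (-1)·(-3772623) + (1)·(-896774) + 0·176909 + (2)·(-393295) + 0·7545615 + (-2)·(497431) = 646515
  c_5 = (0)·(-447882) + (0)·(-3772623) + (-1)·(-896774) + 0·176909 + (0)·(-393295) + 0·7545615 + 0·497431 = 896774
  c_6 = (0)·(-447882) + (0)·(-3772623) + (0)·(-896774) + 1·176909 + (0)·(-393295) + 0·7545615 + 0·497431 = 176909
  c_7 = (0)·(-447882) + (0)·(-3772623) + (0)·(-896774) + 0·176909 + (-1)·(-393295) + 0·7545615 + 0·497431 = 393295
Base-17 expansion of each c_i:
  c_1 = 945313 = 11·17^0 + 16·17^1 + 6·17^2 + 5·17^3 + 11·17^4
  c_2 = 898153 = 9·17^0 + 13·17^1 + 13·17^2 + 12·17^3 + 10·17^4
  c_3 = 447882 = 0·17^0 + 13·17^1 + 2·17^2 + 6·17^3 + 5·17^4
  c_4 = 646515 = 5·17^0 + 1·17^1 + 10·17^2 + 12·17^3 + 7·17^4
  c_5 = 896774 = 7·17^0 + 0·17^1 + 9·17^2 + 12·17^3 + 10·17^4
  c_6 = 176909 = 7·17^0 + 2·17^1 + 0·17^2 + 2·17^3 + 2·17^4
  c_7 = 393295 = 0·17^0 + 15·17^1 + 0·17^2 + 12·17^3 + 4·17^4
λ_0 = (11, 9, 0, 5, 7, 7, 0)
λ_1 = (16, 13, 13, 1, 0, 2, 15)
λ_2 = (6, 13, 2, 10, 9, 0, 0)
λ_3 = (5, 12, 6, 12, 12, 2, 12)
λ_4 = (11, 10, 5, 7, 10, 2, 4)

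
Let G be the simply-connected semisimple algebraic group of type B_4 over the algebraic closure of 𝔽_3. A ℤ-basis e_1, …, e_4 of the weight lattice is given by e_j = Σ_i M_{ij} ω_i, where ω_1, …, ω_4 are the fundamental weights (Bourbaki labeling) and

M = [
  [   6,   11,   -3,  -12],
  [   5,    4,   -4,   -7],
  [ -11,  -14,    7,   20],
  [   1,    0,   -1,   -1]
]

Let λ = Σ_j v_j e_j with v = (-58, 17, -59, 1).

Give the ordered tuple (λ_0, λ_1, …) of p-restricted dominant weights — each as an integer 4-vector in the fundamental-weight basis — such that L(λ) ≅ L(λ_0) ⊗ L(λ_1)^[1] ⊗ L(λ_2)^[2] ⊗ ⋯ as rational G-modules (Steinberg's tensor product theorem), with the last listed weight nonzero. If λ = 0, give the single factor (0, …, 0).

Compute c_i = Σ_j M_{ij} v_j with v = (-58, 17, -59, 1):
  c_1 = (6)·(-58) + 11·17 + (-3)·(-59) + (-12)·(1) = 4
  c_2 = (5)·(-58) + 4·17 + (-4)·(-59) + (-7)·(1) = 7
  c_3 = (-11)·(-58) + (-14)·(17) + (7)·(-59) + 20·1 = 7
  c_4 = (1)·(-58) + 0·17 + (-1)·(-59) + (-1)·(1) = 0
Expand coordinatewise in base 3:
  c_1 = 4 = 1·3^0 + 1·3^1
  c_2 = 7 = 1·3^0 + 2·3^1
  c_3 = 7 = 1·3^0 + 2·3^1
  c_4 = 0
Factor λ_0 = (1, 1, 1, 0)
Factor λ_1 = (1, 2, 2, 0)

((1, 1, 1, 0), (1, 2, 2, 0))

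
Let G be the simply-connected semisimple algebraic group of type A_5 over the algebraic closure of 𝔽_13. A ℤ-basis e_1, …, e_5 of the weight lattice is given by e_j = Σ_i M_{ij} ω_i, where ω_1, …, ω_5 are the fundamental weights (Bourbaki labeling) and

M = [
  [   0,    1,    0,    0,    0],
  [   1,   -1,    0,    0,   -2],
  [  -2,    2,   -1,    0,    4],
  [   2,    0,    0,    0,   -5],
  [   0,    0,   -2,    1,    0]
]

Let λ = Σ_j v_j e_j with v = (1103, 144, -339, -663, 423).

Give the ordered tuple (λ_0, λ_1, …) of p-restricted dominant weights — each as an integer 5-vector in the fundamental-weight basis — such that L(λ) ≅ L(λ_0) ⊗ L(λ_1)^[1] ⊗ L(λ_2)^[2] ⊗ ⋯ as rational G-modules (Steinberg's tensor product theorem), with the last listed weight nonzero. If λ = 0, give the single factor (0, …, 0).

In the fundamental-weight basis, λ has coordinates c = M·v (v = (1103, 144, -339, -663, 423)):
  c_1 = 0*1103 + 1*144 + 0*-339 + 0*-663 + 0*423 = 144
  c_2 = 1*1103 + -1*144 + 0*-339 + 0*-663 + -2*423 = 113
  c_3 = -2*1103 + 2*144 + -1*-339 + 0*-663 + 4*423 = 113
  c_4 = 2*1103 + 0*144 + 0*-339 + 0*-663 + -5*423 = 91
  c_5 = 0*1103 + 0*144 + -2*-339 + 1*-663 + 0*423 = 15
Base-13 expansion of each c_i:
  c_1 = 144 = 1·13^0 + 11·13^1
  c_2 = 113 = 9·13^0 + 8·13^1
  c_3 = 113 = 9·13^0 + 8·13^1
  c_4 = 91 = 0·13^0 + 7·13^1
  c_5 = 15 = 2·13^0 + 1·13^1
Factor λ_0 = (1, 9, 9, 0, 2)
Factor λ_1 = (11, 8, 8, 7, 1)

((1, 9, 9, 0, 2), (11, 8, 8, 7, 1))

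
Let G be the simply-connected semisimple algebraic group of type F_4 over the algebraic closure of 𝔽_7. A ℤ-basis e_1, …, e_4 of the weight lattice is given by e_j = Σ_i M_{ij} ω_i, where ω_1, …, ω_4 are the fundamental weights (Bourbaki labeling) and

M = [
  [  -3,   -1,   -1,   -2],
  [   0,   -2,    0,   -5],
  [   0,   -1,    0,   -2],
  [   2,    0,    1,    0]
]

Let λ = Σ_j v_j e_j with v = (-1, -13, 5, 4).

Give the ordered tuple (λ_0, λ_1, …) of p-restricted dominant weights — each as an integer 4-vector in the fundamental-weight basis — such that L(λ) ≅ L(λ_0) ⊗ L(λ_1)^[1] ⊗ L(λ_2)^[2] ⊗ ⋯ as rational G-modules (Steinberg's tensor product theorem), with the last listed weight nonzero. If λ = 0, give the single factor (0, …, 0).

ω-coordinates c = M·v, v = (-1, -13, 5, 4):
  c_1 = -3*-1 + -1*-13 + -1*5 + -2*4 = 3
  c_2 = 0*-1 + -2*-13 + 0*5 + -5*4 = 6
  c_3 = 0*-1 + -1*-13 + 0*5 + -2*4 = 5
  c_4 = 2*-1 + 0*-13 + 1*5 + 0*4 = 3
Base-7 expansion of each c_i:
  c_1 = 3 = 3·7^0
  c_2 = 6 = 6·7^0
  c_3 = 5 = 5·7^0
  c_4 = 3 = 3·7^0
p-restricted factor λ_0 = (3, 6, 5, 3)

((3, 6, 5, 3),)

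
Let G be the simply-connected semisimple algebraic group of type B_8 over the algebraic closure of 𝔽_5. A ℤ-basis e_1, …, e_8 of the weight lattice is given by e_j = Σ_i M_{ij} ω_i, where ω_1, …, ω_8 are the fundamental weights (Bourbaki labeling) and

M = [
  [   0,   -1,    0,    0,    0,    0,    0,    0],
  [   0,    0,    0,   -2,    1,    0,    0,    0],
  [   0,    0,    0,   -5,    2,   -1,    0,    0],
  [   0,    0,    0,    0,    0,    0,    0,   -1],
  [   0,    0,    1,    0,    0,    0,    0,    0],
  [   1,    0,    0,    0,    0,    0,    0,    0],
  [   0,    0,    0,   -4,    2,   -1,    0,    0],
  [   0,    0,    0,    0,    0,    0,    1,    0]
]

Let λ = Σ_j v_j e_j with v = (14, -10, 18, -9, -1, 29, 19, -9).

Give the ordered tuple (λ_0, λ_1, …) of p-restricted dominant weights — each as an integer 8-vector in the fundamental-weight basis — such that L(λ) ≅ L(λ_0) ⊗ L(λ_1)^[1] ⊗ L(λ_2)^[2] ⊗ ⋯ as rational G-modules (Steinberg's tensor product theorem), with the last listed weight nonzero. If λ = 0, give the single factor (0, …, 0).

((0, 2, 4, 4, 3, 4, 0, 4), (2, 3, 2, 1, 3, 2, 1, 3))

Compute c_i = Σ_j M_{ij} v_j with v = (14, -10, 18, -9, -1, 29, 19, -9):
  c_1 = (0)·(14) + (-1)·(-10) + (0)·(18) + (0)·(-9) + (0)·(-1) + (0)·(29) + (0)·(19) + (0)·(-9) = 10
  c_2 = (0)·(14) + (0)·(-10) + (0)·(18) + (-2)·(-9) + (1)·(-1) + (0)·(29) + (0)·(19) + (0)·(-9) = 17
  c_3 = (0)·(14) + (0)·(-10) + (0)·(18) + (-5)·(-9) + (2)·(-1) + (-1)·(29) + (0)·(19) + (0)·(-9) = 14
  c_4 = (0)·(14) + (0)·(-10) + (0)·(18) + (0)·(-9) + (0)·(-1) + (0)·(29) + (0)·(19) + (-1)·(-9) = 9
  c_5 = (0)·(14) + (0)·(-10) + (1)·(18) + (0)·(-9) + (0)·(-1) + (0)·(29) + (0)·(19) + (0)·(-9) = 18
  c_6 = (1)·(14) + (0)·(-10) + (0)·(18) + (0)·(-9) + (0)·(-1) + (0)·(29) + (0)·(19) + (0)·(-9) = 14
  c_7 = (0)·(14) + (0)·(-10) + (0)·(18) + (-4)·(-9) + (2)·(-1) + (-1)·(29) + (0)·(19) + (0)·(-9) = 5
  c_8 = (0)·(14) + (0)·(-10) + (0)·(18) + (0)·(-9) + (0)·(-1) + (0)·(29) + (1)·(19) + (0)·(-9) = 19
p = 5; digits c_i = Σ_j d_{ij}·5^j, 0 ≤ d_{ij} < 5:
  c_1 = 10 = 0·5^0 + 2·5^1
  c_2 = 17 = 2·5^0 + 3·5^1
  c_3 = 14 = 4·5^0 + 2·5^1
  c_4 = 9 = 4·5^0 + 1·5^1
  c_5 = 18 = 3·5^0 + 3·5^1
  c_6 = 14 = 4·5^0 + 2·5^1
  c_7 = 5 = 0·5^0 + 1·5^1
  c_8 = 19 = 4·5^0 + 3·5^1
p-restricted factor λ_0 = (0, 2, 4, 4, 3, 4, 0, 4)
p-restricted factor λ_1 = (2, 3, 2, 1, 3, 2, 1, 3)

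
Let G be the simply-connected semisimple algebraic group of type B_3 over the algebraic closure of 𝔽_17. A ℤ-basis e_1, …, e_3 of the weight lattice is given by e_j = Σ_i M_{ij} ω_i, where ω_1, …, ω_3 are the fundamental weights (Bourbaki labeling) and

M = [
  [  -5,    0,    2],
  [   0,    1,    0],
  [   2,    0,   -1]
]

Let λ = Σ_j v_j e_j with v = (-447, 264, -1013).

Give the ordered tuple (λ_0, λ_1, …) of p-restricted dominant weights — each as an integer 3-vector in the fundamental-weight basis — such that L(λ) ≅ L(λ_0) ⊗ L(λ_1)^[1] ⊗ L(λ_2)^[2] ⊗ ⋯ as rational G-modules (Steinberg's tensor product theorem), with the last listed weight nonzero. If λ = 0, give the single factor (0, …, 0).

((5, 9, 0), (12, 15, 7))

Converting to the ω-basis (c_i = row i of M dotted with v = (-447, 264, -1013)):
  c_1 = (-5)·(-447) + 0·264 + (2)·(-1013) = 209
  c_2 = (0)·(-447) + 1·264 + (0)·(-1013) = 264
  c_3 = (2)·(-447) + 0·264 + (-1)·(-1013) = 119
Base-17 expansion of each c_i:
  c_1 = 209 = 5·17^0 + 12·17^1
  c_2 = 264 = 9·17^0 + 15·17^1
  c_3 = 119 = 0·17^0 + 7·17^1
Factor λ_0 = (5, 9, 0)
Factor λ_1 = (12, 15, 7)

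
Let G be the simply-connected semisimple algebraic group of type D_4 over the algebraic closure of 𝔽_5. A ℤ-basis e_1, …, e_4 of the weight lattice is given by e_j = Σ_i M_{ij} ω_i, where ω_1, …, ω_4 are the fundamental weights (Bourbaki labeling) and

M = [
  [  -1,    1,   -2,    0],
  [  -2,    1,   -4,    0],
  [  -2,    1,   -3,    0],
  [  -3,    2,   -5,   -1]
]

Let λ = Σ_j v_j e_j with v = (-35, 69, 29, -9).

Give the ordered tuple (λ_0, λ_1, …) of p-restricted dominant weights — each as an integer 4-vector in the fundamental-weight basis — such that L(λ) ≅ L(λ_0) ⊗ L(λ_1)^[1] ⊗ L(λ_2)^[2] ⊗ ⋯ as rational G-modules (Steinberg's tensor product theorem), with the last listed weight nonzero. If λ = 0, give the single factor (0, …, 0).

Compute c_i = Σ_j M_{ij} v_j with v = (-35, 69, 29, -9):
  c_1 = -1*-35 + 1*69 + -2*29 + 0*-9 = 46
  c_2 = -2*-35 + 1*69 + -4*29 + 0*-9 = 23
  c_3 = -2*-35 + 1*69 + -3*29 + 0*-9 = 52
  c_4 = -3*-35 + 2*69 + -5*29 + -1*-9 = 107
Writing each c_i in base p = 5:
  c_1 = 46 = 1·5^0 + 4·5^1 + 1·5^2
  c_2 = 23 = 3·5^0 + 4·5^1
  c_3 = 52 = 2·5^0 + 0·5^1 + 2·5^2
  c_4 = 107 = 2·5^0 + 1·5^1 + 4·5^2
λ_0 = (1, 3, 2, 2)
λ_1 = (4, 4, 0, 1)
λ_2 = (1, 0, 2, 4)

((1, 3, 2, 2), (4, 4, 0, 1), (1, 0, 2, 4))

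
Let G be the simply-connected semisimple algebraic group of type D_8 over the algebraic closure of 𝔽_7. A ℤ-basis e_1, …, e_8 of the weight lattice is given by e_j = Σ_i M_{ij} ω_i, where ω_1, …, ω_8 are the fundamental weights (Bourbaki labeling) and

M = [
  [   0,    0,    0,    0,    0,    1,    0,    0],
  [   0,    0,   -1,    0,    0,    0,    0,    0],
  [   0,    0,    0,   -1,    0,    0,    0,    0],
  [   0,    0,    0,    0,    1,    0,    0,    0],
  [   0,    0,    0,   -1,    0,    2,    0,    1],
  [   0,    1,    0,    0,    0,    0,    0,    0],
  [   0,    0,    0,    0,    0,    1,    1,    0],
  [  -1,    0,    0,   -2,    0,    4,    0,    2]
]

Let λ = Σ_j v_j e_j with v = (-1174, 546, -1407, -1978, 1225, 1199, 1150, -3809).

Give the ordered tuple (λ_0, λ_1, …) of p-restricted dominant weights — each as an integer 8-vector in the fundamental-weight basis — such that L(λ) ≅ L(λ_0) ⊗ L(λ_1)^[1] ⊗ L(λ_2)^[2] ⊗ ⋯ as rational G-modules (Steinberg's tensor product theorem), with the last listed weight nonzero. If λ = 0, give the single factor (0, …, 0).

Converting to the ω-basis (c_i = row i of M dotted with v = (-1174, 546, -1407, -1978, 1225, 1199, 1150, -3809)):
  c_1 = (0)·(-1174) + (0)·(546) + (0)·(-1407) + (0)·(-1978) + (0)·(1225) + (1)·(1199) + (0)·(1150) + (0)·(-3809) = 1199
  c_2 = (0)·(-1174) + (0)·(546) + (-1)·(-1407) + (0)·(-1978) + (0)·(1225) + (0)·(1199) + (0)·(1150) + (0)·(-3809) = 1407
  c_3 = (0)·(-1174) + (0)·(546) + (0)·(-1407) + (-1)·(-1978) + (0)·(1225) + (0)·(1199) + (0)·(1150) + (0)·(-3809) = 1978
  c_4 = (0)·(-1174) + (0)·(546) + (0)·(-1407) + (0)·(-1978) + (1)·(1225) + (0)·(1199) + (0)·(1150) + (0)·(-3809) = 1225
  c_5 = (0)·(-1174) + (0)·(546) + (0)·(-1407) + (-1)·(-1978) + (0)·(1225) + (2)·(1199) + (0)·(1150) + (1)·(-3809) = 567
  c_6 = (0)·(-1174) + (1)·(546) + (0)·(-1407) + (0)·(-1978) + (0)·(1225) + (0)·(1199) + (0)·(1150) + (0)·(-3809) = 546
  c_7 = (0)·(-1174) + (0)·(546) + (0)·(-1407) + (0)·(-1978) + (0)·(1225) + (1)·(1199) + (1)·(1150) + (0)·(-3809) = 2349
  c_8 = (-1)·(-1174) + (0)·(546) + (0)·(-1407) + (-2)·(-1978) + (0)·(1225) + (4)·(1199) + (0)·(1150) + (2)·(-3809) = 2308
Expand coordinatewise in base 7:
  c_1 = 1199 = 2·7^0 + 3·7^1 + 3·7^2 + 3·7^3
  c_2 = 1407 = 0·7^0 + 5·7^1 + 0·7^2 + 4·7^3
  c_3 = 1978 = 4·7^0 + 2·7^1 + 5·7^2 + 5·7^3
  c_4 = 1225 = 0·7^0 + 0·7^1 + 4·7^2 + 3·7^3
  c_5 = 567 = 0·7^0 + 4·7^1 + 4·7^2 + 1·7^3
  c_6 = 546 = 0·7^0 + 1·7^1 + 4·7^2 + 1·7^3
  c_7 = 2349 = 4·7^0 + 6·7^1 + 5·7^2 + 6·7^3
  c_8 = 2308 = 5·7^0 + 0·7^1 + 5·7^2 + 6·7^3
p-restricted factor λ_0 = (2, 0, 4, 0, 0, 0, 4, 5)
p-restricted factor λ_1 = (3, 5, 2, 0, 4, 1, 6, 0)
p-restricted factor λ_2 = (3, 0, 5, 4, 4, 4, 5, 5)
p-restricted factor λ_3 = (3, 4, 5, 3, 1, 1, 6, 6)

((2, 0, 4, 0, 0, 0, 4, 5), (3, 5, 2, 0, 4, 1, 6, 0), (3, 0, 5, 4, 4, 4, 5, 5), (3, 4, 5, 3, 1, 1, 6, 6))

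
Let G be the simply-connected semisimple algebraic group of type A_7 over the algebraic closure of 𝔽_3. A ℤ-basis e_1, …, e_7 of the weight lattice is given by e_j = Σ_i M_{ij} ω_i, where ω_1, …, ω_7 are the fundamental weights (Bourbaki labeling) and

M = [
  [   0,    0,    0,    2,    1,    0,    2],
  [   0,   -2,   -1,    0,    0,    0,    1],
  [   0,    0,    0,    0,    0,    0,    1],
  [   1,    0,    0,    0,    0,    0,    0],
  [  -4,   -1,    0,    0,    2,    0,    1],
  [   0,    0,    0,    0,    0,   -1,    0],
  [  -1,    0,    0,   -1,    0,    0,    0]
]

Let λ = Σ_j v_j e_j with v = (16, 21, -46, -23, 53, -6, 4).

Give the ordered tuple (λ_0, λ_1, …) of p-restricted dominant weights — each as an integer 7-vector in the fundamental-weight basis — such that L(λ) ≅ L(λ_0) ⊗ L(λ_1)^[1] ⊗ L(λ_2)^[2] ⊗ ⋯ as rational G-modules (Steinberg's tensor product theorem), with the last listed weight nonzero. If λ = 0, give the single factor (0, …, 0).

Converting to the ω-basis (c_i = row i of M dotted with v = (16, 21, -46, -23, 53, -6, 4)):
  c_1 = 0*16 + 0*21 + 0*-46 + 2*-23 + 1*53 + 0*-6 + 2*4 = 15
  c_2 = 0*16 + -2*21 + -1*-46 + 0*-23 + 0*53 + 0*-6 + 1*4 = 8
  c_3 = 0*16 + 0*21 + 0*-46 + 0*-23 + 0*53 + 0*-6 + 1*4 = 4
  c_4 = 1*16 + 0*21 + 0*-46 + 0*-23 + 0*53 + 0*-6 + 0*4 = 16
  c_5 = -4*16 + -1*21 + 0*-46 + 0*-23 + 2*53 + 0*-6 + 1*4 = 25
  c_6 = 0*16 + 0*21 + 0*-46 + 0*-23 + 0*53 + -1*-6 + 0*4 = 6
  c_7 = -1*16 + 0*21 + 0*-46 + -1*-23 + 0*53 + 0*-6 + 0*4 = 7
Base-3 expansion of each c_i:
  c_1 = 15 = 0·3^0 + 2·3^1 + 1·3^2
  c_2 = 8 = 2·3^0 + 2·3^1
  c_3 = 4 = 1·3^0 + 1·3^1
  c_4 = 16 = 1·3^0 + 2·3^1 + 1·3^2
  c_5 = 25 = 1·3^0 + 2·3^1 + 2·3^2
  c_6 = 6 = 0·3^0 + 2·3^1
  c_7 = 7 = 1·3^0 + 2·3^1
p-restricted factor λ_0 = (0, 2, 1, 1, 1, 0, 1)
p-restricted factor λ_1 = (2, 2, 1, 2, 2, 2, 2)
p-restricted factor λ_2 = (1, 0, 0, 1, 2, 0, 0)

((0, 2, 1, 1, 1, 0, 1), (2, 2, 1, 2, 2, 2, 2), (1, 0, 0, 1, 2, 0, 0))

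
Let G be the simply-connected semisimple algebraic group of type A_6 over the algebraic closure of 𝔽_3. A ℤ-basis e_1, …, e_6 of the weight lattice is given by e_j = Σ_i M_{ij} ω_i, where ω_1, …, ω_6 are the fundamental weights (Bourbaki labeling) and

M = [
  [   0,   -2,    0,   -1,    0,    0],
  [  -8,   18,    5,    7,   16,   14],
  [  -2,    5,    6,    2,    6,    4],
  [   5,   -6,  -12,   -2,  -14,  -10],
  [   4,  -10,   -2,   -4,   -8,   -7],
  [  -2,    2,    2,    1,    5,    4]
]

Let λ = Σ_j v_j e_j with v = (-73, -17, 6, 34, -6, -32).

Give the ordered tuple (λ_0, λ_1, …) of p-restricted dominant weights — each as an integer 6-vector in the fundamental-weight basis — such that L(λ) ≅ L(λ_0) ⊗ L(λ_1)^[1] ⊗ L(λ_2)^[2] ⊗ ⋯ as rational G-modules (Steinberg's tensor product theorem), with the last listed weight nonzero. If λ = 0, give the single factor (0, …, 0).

((0, 2, 1, 1, 2, 0),)

Converting to the ω-basis (c_i = row i of M dotted with v = (-73, -17, 6, 34, -6, -32)):
  c_1 = (0)·(-73) + (-2)·(-17) + (0)·(6) + (-1)·(34) + (0)·(-6) + (0)·(-32) = 0
  c_2 = (-8)·(-73) + (18)·(-17) + (5)·(6) + (7)·(34) + (16)·(-6) + (14)·(-32) = 2
  c_3 = (-2)·(-73) + (5)·(-17) + (6)·(6) + (2)·(34) + (6)·(-6) + (4)·(-32) = 1
  c_4 = (5)·(-73) + (-6)·(-17) + (-12)·(6) + (-2)·(34) + (-14)·(-6) + (-10)·(-32) = 1
  c_5 = (4)·(-73) + (-10)·(-17) + (-2)·(6) + (-4)·(34) + (-8)·(-6) + (-7)·(-32) = 2
  c_6 = (-2)·(-73) + (2)·(-17) + (2)·(6) + (1)·(34) + (5)·(-6) + (4)·(-32) = 0
Writing each c_i in base p = 3:
  c_1 = 0
  c_2 = 2 = 2·3^0
  c_3 = 1 = 1·3^0
  c_4 = 1 = 1·3^0
  c_5 = 2 = 2·3^0
  c_6 = 0
λ_0 = (0, 2, 1, 1, 2, 0)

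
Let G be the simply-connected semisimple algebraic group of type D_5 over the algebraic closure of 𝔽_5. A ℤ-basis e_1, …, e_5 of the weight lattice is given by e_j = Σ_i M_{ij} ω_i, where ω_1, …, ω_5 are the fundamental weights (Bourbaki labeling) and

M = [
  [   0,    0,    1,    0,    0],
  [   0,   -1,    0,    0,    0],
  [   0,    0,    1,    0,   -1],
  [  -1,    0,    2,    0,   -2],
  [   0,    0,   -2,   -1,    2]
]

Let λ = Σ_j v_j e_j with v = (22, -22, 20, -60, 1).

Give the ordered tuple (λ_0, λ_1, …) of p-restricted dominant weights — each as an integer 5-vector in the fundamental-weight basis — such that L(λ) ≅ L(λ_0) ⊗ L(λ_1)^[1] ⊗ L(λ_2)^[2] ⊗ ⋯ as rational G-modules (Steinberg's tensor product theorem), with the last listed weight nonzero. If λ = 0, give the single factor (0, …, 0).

Converting to the ω-basis (c_i = row i of M dotted with v = (22, -22, 20, -60, 1)):
  c_1 = 0·22 + (0)·(-22) + 1·20 + (0)·(-60) + 0·1 = 20
  c_2 = 0·22 + (-1)·(-22) + 0·20 + (0)·(-60) + 0·1 = 22
  c_3 = 0·22 + (0)·(-22) + 1·20 + (0)·(-60) + (-1)·(1) = 19
  c_4 = (-1)·(22) + (0)·(-22) + 2·20 + (0)·(-60) + (-2)·(1) = 16
  c_5 = 0·22 + (0)·(-22) + (-2)·(20) + (-1)·(-60) + 2·1 = 22
p = 5; digits c_i = Σ_j d_{ij}·5^j, 0 ≤ d_{ij} < 5:
  c_1 = 20 = 0·5^0 + 4·5^1
  c_2 = 22 = 2·5^0 + 4·5^1
  c_3 = 19 = 4·5^0 + 3·5^1
  c_4 = 16 = 1·5^0 + 3·5^1
  c_5 = 22 = 2·5^0 + 4·5^1
Factor λ_0 = (0, 2, 4, 1, 2)
Factor λ_1 = (4, 4, 3, 3, 4)

((0, 2, 4, 1, 2), (4, 4, 3, 3, 4))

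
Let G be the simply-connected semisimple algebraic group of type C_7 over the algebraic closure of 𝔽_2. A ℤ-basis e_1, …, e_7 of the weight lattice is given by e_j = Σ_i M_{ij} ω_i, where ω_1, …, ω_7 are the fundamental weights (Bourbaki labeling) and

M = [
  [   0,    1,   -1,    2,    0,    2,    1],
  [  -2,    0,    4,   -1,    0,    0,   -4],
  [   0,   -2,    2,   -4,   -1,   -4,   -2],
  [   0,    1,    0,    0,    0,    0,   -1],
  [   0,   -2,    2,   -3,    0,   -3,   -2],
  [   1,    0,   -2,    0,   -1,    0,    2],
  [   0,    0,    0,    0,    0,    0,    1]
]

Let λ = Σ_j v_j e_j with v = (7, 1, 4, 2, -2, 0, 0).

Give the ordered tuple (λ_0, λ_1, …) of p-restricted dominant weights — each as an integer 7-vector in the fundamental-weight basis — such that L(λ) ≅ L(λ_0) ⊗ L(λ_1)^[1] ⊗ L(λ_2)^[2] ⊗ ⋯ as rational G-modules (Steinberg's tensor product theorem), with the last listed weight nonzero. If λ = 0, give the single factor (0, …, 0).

((1, 0, 0, 1, 0, 1, 0),)

Converting to the ω-basis (c_i = row i of M dotted with v = (7, 1, 4, 2, -2, 0, 0)):
  c_1 = 0*7 + 1*1 + -1*4 + 2*2 + 0*-2 + 2*0 + 1*0 = 1
  c_2 = -2*7 + 0*1 + 4*4 + -1*2 + 0*-2 + 0*0 + -4*0 = 0
  c_3 = 0*7 + -2*1 + 2*4 + -4*2 + -1*-2 + -4*0 + -2*0 = 0
  c_4 = 0*7 + 1*1 + 0*4 + 0*2 + 0*-2 + 0*0 + -1*0 = 1
  c_5 = 0*7 + -2*1 + 2*4 + -3*2 + 0*-2 + -3*0 + -2*0 = 0
  c_6 = 1*7 + 0*1 + -2*4 + 0*2 + -1*-2 + 0*0 + 2*0 = 1
  c_7 = 0*7 + 0*1 + 0*4 + 0*2 + 0*-2 + 0*0 + 1*0 = 0
Writing each c_i in base p = 2:
  c_1 = 1 = 1·2^0
  c_2 = 0
  c_3 = 0
  c_4 = 1 = 1·2^0
  c_5 = 0
  c_6 = 1 = 1·2^0
  c_7 = 0
λ_0 = (1, 0, 0, 1, 0, 1, 0)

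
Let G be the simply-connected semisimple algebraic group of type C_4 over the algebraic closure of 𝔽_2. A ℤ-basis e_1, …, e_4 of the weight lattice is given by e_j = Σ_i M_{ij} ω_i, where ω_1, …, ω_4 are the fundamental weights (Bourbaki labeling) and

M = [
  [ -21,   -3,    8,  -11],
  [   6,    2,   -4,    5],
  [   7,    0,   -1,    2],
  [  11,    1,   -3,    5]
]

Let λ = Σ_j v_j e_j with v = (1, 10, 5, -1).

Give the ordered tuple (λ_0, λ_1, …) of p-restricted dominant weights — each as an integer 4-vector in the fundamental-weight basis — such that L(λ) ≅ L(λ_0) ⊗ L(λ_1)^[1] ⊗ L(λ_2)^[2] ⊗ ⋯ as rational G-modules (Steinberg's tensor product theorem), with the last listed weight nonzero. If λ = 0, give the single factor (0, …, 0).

((0, 1, 0, 1),)

Change of basis e → ω: c = M·v where v = (1, 10, 5, -1):
  c_1 = (-21)·(1) + (-3)·(10) + 8·5 + (-11)·(-1) = 0
  c_2 = 6·1 + 2·10 + (-4)·(5) + (5)·(-1) = 1
  c_3 = 7·1 + 0·10 + (-1)·(5) + (2)·(-1) = 0
  c_4 = 11·1 + 1·10 + (-3)·(5) + (5)·(-1) = 1
p = 2; digits c_i = Σ_j d_{ij}·2^j, 0 ≤ d_{ij} < 2:
  c_1 = 0
  c_2 = 1 = 1·2^0
  c_3 = 0
  c_4 = 1 = 1·2^0
Factor λ_0 = (0, 1, 0, 1)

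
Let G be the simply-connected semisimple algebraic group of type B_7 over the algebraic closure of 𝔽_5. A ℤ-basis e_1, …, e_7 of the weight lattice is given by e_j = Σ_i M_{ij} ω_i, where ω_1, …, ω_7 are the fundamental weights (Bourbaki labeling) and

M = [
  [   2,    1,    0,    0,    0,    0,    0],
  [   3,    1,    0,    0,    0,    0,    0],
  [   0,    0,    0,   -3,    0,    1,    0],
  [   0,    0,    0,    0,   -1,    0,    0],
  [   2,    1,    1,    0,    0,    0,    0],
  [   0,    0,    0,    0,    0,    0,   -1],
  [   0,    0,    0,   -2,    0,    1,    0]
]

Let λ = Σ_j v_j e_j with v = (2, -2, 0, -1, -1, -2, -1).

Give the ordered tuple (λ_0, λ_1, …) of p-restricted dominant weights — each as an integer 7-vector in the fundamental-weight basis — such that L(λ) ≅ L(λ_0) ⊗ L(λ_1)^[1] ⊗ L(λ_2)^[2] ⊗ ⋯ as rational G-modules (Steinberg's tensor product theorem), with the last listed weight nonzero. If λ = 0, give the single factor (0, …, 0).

Converting to the ω-basis (c_i = row i of M dotted with v = (2, -2, 0, -1, -1, -2, -1)):
  c_1 = 2·2 + (1)·(-2) + 0·0 + (0)·(-1) + (0)·(-1) + (0)·(-2) + (0)·(-1) = 2
  c_2 = 3·2 + (1)·(-2) + 0·0 + (0)·(-1) + (0)·(-1) + (0)·(-2) + (0)·(-1) = 4
  c_3 = 0·2 + (0)·(-2) + 0·0 + (-3)·(-1) + (0)·(-1) + (1)·(-2) + (0)·(-1) = 1
  c_4 = 0·2 + (0)·(-2) + 0·0 + (0)·(-1) + (-1)·(-1) + (0)·(-2) + (0)·(-1) = 1
  c_5 = 2·2 + (1)·(-2) + 1·0 + (0)·(-1) + (0)·(-1) + (0)·(-2) + (0)·(-1) = 2
  c_6 = 0·2 + (0)·(-2) + 0·0 + (0)·(-1) + (0)·(-1) + (0)·(-2) + (-1)·(-1) = 1
  c_7 = 0·2 + (0)·(-2) + 0·0 + (-2)·(-1) + (0)·(-1) + (1)·(-2) + (0)·(-1) = 0
Expand coordinatewise in base 5:
  c_1 = 2 = 2·5^0
  c_2 = 4 = 4·5^0
  c_3 = 1 = 1·5^0
  c_4 = 1 = 1·5^0
  c_5 = 2 = 2·5^0
  c_6 = 1 = 1·5^0
  c_7 = 0
λ_0 = (2, 4, 1, 1, 2, 1, 0)

((2, 4, 1, 1, 2, 1, 0),)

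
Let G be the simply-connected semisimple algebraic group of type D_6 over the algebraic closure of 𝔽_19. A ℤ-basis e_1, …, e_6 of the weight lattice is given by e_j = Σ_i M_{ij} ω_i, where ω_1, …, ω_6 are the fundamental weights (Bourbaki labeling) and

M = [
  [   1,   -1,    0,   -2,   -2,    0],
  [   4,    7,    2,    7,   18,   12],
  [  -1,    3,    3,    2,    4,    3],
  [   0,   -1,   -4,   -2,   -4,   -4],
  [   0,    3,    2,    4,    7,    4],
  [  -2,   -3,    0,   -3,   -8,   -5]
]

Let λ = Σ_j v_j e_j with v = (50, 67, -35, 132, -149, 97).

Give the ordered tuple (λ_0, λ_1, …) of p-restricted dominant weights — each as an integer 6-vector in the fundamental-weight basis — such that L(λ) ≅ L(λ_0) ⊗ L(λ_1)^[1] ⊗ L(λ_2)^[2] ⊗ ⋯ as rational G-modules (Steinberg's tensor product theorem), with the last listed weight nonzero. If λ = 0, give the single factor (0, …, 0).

((17, 5, 5, 17, 4, 10),)

In the fundamental-weight basis, λ has coordinates c = M·v (v = (50, 67, -35, 132, -149, 97)):
  c_1 = (1)·(50) + (-1)·(67) + (0)·(-35) + (-2)·(132) + (-2)·(-149) + (0)·(97) = 17
  c_2 = (4)·(50) + (7)·(67) + (2)·(-35) + (7)·(132) + (18)·(-149) + (12)·(97) = 5
  c_3 = (-1)·(50) + (3)·(67) + (3)·(-35) + (2)·(132) + (4)·(-149) + (3)·(97) = 5
  c_4 = (0)·(50) + (-1)·(67) + (-4)·(-35) + (-2)·(132) + (-4)·(-149) + (-4)·(97) = 17
  c_5 = (0)·(50) + (3)·(67) + (2)·(-35) + (4)·(132) + (7)·(-149) + (4)·(97) = 4
  c_6 = (-2)·(50) + (-3)·(67) + (0)·(-35) + (-3)·(132) + (-8)·(-149) + (-5)·(97) = 10
p = 19; digits c_i = Σ_j d_{ij}·19^j, 0 ≤ d_{ij} < 19:
  c_1 = 17 = 17·19^0
  c_2 = 5 = 5·19^0
  c_3 = 5 = 5·19^0
  c_4 = 17 = 17·19^0
  c_5 = 4 = 4·19^0
  c_6 = 10 = 10·19^0
λ_0 = (17, 5, 5, 17, 4, 10)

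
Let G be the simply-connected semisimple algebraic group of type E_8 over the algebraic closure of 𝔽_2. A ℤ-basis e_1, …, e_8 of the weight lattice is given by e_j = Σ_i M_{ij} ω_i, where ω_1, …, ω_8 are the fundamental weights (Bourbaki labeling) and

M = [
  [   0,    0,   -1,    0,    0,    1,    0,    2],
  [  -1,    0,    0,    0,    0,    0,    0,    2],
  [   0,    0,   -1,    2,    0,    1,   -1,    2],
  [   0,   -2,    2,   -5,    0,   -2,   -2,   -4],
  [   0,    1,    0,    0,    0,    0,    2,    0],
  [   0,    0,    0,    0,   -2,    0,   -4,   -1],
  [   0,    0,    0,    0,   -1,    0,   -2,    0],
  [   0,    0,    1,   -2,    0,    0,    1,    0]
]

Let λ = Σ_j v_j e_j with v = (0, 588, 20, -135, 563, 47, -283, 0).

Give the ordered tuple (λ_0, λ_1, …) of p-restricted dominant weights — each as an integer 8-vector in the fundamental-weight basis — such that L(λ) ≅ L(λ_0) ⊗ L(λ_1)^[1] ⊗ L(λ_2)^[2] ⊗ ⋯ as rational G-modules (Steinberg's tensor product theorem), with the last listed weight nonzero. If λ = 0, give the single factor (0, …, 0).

((1, 0, 0, 1, 0, 0, 1, 1), (1, 0, 0, 1, 1, 1, 1, 1), (0, 0, 0, 0, 1, 1, 0, 1), (1, 0, 1, 1, 0, 0, 0, 0), (1, 0, 0, 0, 1, 0, 0, 0), (0, 0, 1, 0, 0, 0, 0, 0))

In the fundamental-weight basis, λ has coordinates c = M·v (v = (0, 588, 20, -135, 563, 47, -283, 0)):
  c_1 = (0)·(0) + (0)·(588) + (-1)·(20) + (0)·(-135) + (0)·(563) + (1)·(47) + (0)·(-283) + (2)·(0) = 27
  c_2 = (-1)·(0) + (0)·(588) + (0)·(20) + (0)·(-135) + (0)·(563) + (0)·(47) + (0)·(-283) + (2)·(0) = 0
  c_3 = (0)·(0) + (0)·(588) + (-1)·(20) + (2)·(-135) + (0)·(563) + (1)·(47) + (-1)·(-283) + (2)·(0) = 40
  c_4 = (0)·(0) + (-2)·(588) + (2)·(20) + (-5)·(-135) + (0)·(563) + (-2)·(47) + (-2)·(-283) + (-4)·(0) = 11
  c_5 = (0)·(0) + (1)·(588) + (0)·(20) + (0)·(-135) + (0)·(563) + (0)·(47) + (2)·(-283) + (0)·(0) = 22
  c_6 = (0)·(0) + (0)·(588) + (0)·(20) + (0)·(-135) + (-2)·(563) + (0)·(47) + (-4)·(-283) + (-1)·(0) = 6
  c_7 = (0)·(0) + (0)·(588) + (0)·(20) + (0)·(-135) + (-1)·(563) + (0)·(47) + (-2)·(-283) + (0)·(0) = 3
  c_8 = (0)·(0) + (0)·(588) + (1)·(20) + (-2)·(-135) + (0)·(563) + (0)·(47) + (1)·(-283) + (0)·(0) = 7
p = 2; digits c_i = Σ_j d_{ij}·2^j, 0 ≤ d_{ij} < 2:
  c_1 = 27 = 1·2^0 + 1·2^1 + 0·2^2 + 1·2^3 + 1·2^4
  c_2 = 0
  c_3 = 40 = 0·2^0 + 0·2^1 + 0·2^2 + 1·2^3 + 0·2^4 + 1·2^5
  c_4 = 11 = 1·2^0 + 1·2^1 + 0·2^2 + 1·2^3
  c_5 = 22 = 0·2^0 + 1·2^1 + 1·2^2 + 0·2^3 + 1·2^4
  c_6 = 6 = 0·2^0 + 1·2^1 + 1·2^2
  c_7 = 3 = 1·2^0 + 1·2^1
  c_8 = 7 = 1·2^0 + 1·2^1 + 1·2^2
p-restricted factor λ_0 = (1, 0, 0, 1, 0, 0, 1, 1)
p-restricted factor λ_1 = (1, 0, 0, 1, 1, 1, 1, 1)
p-restricted factor λ_2 = (0, 0, 0, 0, 1, 1, 0, 1)
p-restricted factor λ_3 = (1, 0, 1, 1, 0, 0, 0, 0)
p-restricted factor λ_4 = (1, 0, 0, 0, 1, 0, 0, 0)
p-restricted factor λ_5 = (0, 0, 1, 0, 0, 0, 0, 0)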